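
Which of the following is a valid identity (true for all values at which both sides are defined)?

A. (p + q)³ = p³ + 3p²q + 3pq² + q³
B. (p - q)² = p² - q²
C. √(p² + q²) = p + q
A

A: holds — e.g. at (1, 1), both sides equal 8.
B: fails at (2, 3) — LHS = 1, RHS = -5.
C: fails at (2, 5) — LHS = √(29) ≈ 5.385, RHS = 7.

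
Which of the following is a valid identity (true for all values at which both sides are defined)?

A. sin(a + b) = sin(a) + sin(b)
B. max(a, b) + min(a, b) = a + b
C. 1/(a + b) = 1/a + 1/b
A: fails at (3, 7) — LHS = sin(10) ≈ -0.544, RHS = sin(3) + sin(7) ≈ 0.7981.
B: holds — e.g. at (0, 1), both sides equal 1.
C: fails at (6, 7) — LHS = 1/13, RHS = 13/42.

Answer: B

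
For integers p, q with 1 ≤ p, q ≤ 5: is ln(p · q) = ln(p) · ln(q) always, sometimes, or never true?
It holds at (p, q) = (1, 1) (both sides equal 0), but fails at (p, q) = (4, 2) (LHS = ln(8) ≈ 2.079, RHS = ln(2)·ln(4) ≈ 0.9609).

Answer: Sometimes true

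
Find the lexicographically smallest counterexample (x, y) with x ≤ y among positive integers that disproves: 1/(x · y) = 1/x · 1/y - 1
(x, y) = (1, 1)

Substituting (1, 1) into the claim:
LHS = 1/(1 · 1) = 1
RHS = 1/1 · 1/1 - 1 = 0

Since LHS ≠ RHS, this pair disproves the claim, and no lexicographically smaller pair (x ≤ y, positive integers) does.

For instance (2, 2) is also a counterexample (LHS = 1/4, RHS = -3/4), but it's lexicographically larger.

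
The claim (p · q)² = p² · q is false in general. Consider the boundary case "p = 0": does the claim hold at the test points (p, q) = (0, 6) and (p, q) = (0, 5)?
At (0, 6): LHS = 0, RHS = 0 → equal
At (0, 5): LHS = 0, RHS = 0 → equal

So the claim does hold at both of these boundary points, even though it is not an identity.

Answer: Yes, holds at both test points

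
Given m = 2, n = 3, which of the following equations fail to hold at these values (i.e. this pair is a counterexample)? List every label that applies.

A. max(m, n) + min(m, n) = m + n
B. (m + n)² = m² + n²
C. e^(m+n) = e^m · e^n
Evaluating each claim at the given values:
A. LHS = 5, RHS = 5 → holds here (LHS = RHS)
B. LHS = 25, RHS = 13 → fails here (LHS ≠ RHS)
C. LHS = e^5 ≈ 148.4, RHS = e^5 ≈ 148.4 → holds here (LHS = RHS)

Answer: B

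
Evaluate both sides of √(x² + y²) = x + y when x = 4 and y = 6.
LHS = √(4² + 6²) = 2·√(13) ≈ 7.211
RHS = 4 + 6 = 10

LHS ≠ RHS (they differ by about 2.789), so the equation does not hold here.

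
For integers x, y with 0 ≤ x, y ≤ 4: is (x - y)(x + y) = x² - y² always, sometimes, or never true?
Always true

The identity holds for every pair in the range. For instance at (x, y) = (1, 4): both sides equal -15.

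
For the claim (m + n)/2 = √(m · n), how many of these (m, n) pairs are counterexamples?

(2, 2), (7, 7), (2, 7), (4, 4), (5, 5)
1

Testing each pair:
(2, 2): LHS = 2, RHS = 2 → satisfies claim
(7, 7): LHS = 7, RHS = 7 → satisfies claim
(2, 7): LHS = 9/2, RHS = √(14) ≈ 3.742 → counterexample
(4, 4): LHS = 4, RHS = 4 → satisfies claim
(5, 5): LHS = 5, RHS = 5 → satisfies claim

That makes 1 counterexample.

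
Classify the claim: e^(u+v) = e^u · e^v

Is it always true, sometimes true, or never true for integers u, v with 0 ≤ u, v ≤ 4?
The identity holds for every pair in the range. For instance at (u, v) = (2, 2): both sides equal e^4 ≈ 54.6.

Answer: Always true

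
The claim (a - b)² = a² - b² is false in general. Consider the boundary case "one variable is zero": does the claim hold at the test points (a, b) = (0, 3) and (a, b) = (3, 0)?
Only at (3, 0)

At (0, 3): LHS = 9 ≠ RHS = -9
At (3, 0): LHS = 9, RHS = 9 → equal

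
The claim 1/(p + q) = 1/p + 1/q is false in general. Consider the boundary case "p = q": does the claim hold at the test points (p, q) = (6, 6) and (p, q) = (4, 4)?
No, fails at both test points

At (6, 6): LHS = 1/12 ≠ RHS = 1/3
At (4, 4): LHS = 1/8 ≠ RHS = 1/2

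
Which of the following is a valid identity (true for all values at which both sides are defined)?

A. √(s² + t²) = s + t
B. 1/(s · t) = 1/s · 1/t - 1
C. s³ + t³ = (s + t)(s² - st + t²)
C

A: fails at (5, 5) — LHS = 5·√(2) ≈ 7.071, RHS = 10.
B: fails at (6, 7) — LHS = 1/42, RHS = -41/42.
C: holds — e.g. at (4, 5), both sides equal 189.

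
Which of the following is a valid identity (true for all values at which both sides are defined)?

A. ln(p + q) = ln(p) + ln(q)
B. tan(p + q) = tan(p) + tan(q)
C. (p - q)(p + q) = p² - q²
A: fails at (1, 3) — LHS = ln(4) ≈ 1.386, RHS = ln(3) ≈ 1.099.
B: fails at (2, 3) — LHS = tan(5) ≈ -3.381, RHS = tan(2) + tan(3) ≈ -2.328.
C: holds — e.g. at (4, 5), both sides equal -9.

Answer: C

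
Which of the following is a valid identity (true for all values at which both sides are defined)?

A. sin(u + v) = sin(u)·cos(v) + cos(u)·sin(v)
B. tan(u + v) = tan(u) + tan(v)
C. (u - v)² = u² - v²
A

A: holds — e.g. at (2, 7), both sides equal sin(9) ≈ 0.4121.
B: fails at (1, 2) — LHS = tan(3) ≈ -0.1425, RHS = tan(2) + tan(1) ≈ -0.6276.
C: fails at (5, 8) — LHS = 9, RHS = -39.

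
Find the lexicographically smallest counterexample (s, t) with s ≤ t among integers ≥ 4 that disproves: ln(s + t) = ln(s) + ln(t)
(s, t) = (4, 4)

Substituting (4, 4) into the claim:
LHS = ln(4 + 4) = ln(8) ≈ 2.079
RHS = ln(4) + ln(4) = 2·ln(4) ≈ 2.773

Since LHS ≠ RHS, this pair disproves the claim, and no lexicographically smaller pair (s ≤ t, integers ≥ 4) does.

For instance (5, 10) is also a counterexample (LHS = ln(15) ≈ 2.708, RHS = ln(5) + ln(10) ≈ 3.912), but it's lexicographically larger.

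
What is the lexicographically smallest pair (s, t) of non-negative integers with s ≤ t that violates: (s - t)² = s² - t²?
(s, t) = (0, 1)

At (0, 0): both sides equal 0, so it holds there.

Substituting (0, 1) into the claim:
LHS = (0 - 1)² = 1
RHS = 0² - 1² = -1

Since LHS ≠ RHS, this pair disproves the claim, and no lexicographically smaller pair (s ≤ t, non-negative integers) does.

For instance (4, 5) is also a counterexample (LHS = 1, RHS = -9), but it's lexicographically larger.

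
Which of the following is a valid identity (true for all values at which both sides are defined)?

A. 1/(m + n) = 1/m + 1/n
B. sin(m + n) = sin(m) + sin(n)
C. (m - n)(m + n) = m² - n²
A: fails at (3, 3) — LHS = 1/6, RHS = 2/3.
B: fails at (2, 3) — LHS = sin(5) ≈ -0.9589, RHS = sin(3) + sin(2) ≈ 1.05.
C: holds — e.g. at (5, 8), both sides equal -39.

Answer: C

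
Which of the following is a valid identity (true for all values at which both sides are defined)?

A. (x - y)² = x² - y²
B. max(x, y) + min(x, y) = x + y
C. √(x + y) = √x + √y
A: fails at (1, 3) — LHS = 4, RHS = -8.
B: holds — e.g. at (1, 5), both sides equal 6.
C: fails at (6, 7) — LHS = √(13) ≈ 3.606, RHS = √(6) + √(7) ≈ 5.095.

Answer: B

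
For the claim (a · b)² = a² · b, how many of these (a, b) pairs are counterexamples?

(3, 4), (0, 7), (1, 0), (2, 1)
1

Testing each pair:
(3, 4): LHS = 144, RHS = 36 → counterexample
(0, 7): LHS = 0, RHS = 0 → satisfies claim
(1, 0): LHS = 0, RHS = 0 → satisfies claim
(2, 1): LHS = 4, RHS = 4 → satisfies claim

That makes 1 counterexample.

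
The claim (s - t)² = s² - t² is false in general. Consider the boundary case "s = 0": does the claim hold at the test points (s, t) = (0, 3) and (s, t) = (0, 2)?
No, fails at both test points

At (0, 3): LHS = 9 ≠ RHS = -9
At (0, 2): LHS = 4 ≠ RHS = -4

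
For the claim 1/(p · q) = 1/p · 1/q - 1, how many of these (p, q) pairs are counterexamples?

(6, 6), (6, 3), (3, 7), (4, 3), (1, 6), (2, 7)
Testing each pair:
(6, 6): LHS = 1/36, RHS = -35/36 → counterexample
(6, 3): LHS = 1/18, RHS = -17/18 → counterexample
(3, 7): LHS = 1/21, RHS = -20/21 → counterexample
(4, 3): LHS = 1/12, RHS = -11/12 → counterexample
(1, 6): LHS = 1/6, RHS = -5/6 → counterexample
(2, 7): LHS = 1/14, RHS = -13/14 → counterexample

That makes 6 counterexamples.

Answer: 6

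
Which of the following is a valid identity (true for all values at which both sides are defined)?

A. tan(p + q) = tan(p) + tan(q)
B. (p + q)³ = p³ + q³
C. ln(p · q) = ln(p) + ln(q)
A: fails at (5, 8) — LHS = tan(13) ≈ 0.463, RHS = tan(8) + tan(5) ≈ -10.18.
B: fails at (5, 8) — LHS = 2197, RHS = 637.
C: holds — e.g. at (2, 4), both sides equal ln(8) ≈ 2.079.

Answer: C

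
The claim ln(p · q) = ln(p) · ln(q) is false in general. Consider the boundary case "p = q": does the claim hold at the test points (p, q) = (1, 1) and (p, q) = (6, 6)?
At (1, 1): LHS = 0, RHS = 0 → equal
At (6, 6): LHS = ln(36) ≈ 3.584 ≠ RHS = ln(6)² ≈ 3.21

Answer: Only at (1, 1)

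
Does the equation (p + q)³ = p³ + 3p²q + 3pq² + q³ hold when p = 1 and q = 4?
Holds

Substituting p = 1, q = 4:

LHS = (1 + 4)³ = 125
RHS = 1³ + 3·1²·4 + 3·1·4² + 4³ = 125

LHS = RHS, so the equation holds at this point.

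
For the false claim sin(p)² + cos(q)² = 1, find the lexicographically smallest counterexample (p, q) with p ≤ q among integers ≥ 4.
Substituting (4, 5) into the claim:
LHS = sin(4)² + cos(5)² ≈ 0.6532
RHS = 1

Since LHS ≠ RHS, this pair disproves the claim, and no lexicographically smaller pair (p ≤ q, integers ≥ 4) does.

For instance (10, 11) is also a counterexample (LHS = cos(11)² + sin(10)² ≈ 0.296, RHS = 1), but it's lexicographically larger.

Answer: (p, q) = (4, 5)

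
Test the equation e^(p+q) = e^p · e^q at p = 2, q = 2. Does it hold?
Substituting p = 2, q = 2:

LHS = e^(2+2) = e^4 ≈ 54.6
RHS = e^2 · e^2 = e^4 ≈ 54.6

LHS = RHS, so the equation holds at this point.

Answer: Holds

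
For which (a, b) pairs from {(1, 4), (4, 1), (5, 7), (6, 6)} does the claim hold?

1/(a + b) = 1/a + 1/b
None

Testing each pair:
(1, 4): LHS = 1/5, RHS = 5/4 → fails
(4, 1): LHS = 1/5, RHS = 5/4 → fails
(5, 7): LHS = 1/12, RHS = 12/35 → fails
(6, 6): LHS = 1/12, RHS = 1/3 → fails

No pair satisfies the claim.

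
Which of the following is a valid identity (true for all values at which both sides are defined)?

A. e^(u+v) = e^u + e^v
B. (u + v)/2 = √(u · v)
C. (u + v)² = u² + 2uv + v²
A: fails at (5, 8) — LHS = e^13 ≈ 442413.4, RHS = e^5 + e^8 ≈ 3129.
B: fails at (2, 5) — LHS = 7/2, RHS = √(10) ≈ 3.162.
C: holds — e.g. at (1, 2), both sides equal 9.

Answer: C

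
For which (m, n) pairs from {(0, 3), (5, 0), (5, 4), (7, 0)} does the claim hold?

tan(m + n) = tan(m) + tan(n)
(0, 3), (5, 0), (7, 0)

Testing each pair:
(0, 3): LHS = tan(3) ≈ -0.1425, RHS = tan(3) ≈ -0.1425 → holds
(5, 0): LHS = tan(5) ≈ -3.381, RHS = tan(5) ≈ -3.381 → holds
(5, 4): LHS = tan(9) ≈ -0.4523, RHS = tan(5) + tan(4) ≈ -2.223 → fails
(7, 0): LHS = tan(7) ≈ 0.8714, RHS = tan(7) ≈ 0.8714 → holds

3 of 4 pairs satisfy the claim.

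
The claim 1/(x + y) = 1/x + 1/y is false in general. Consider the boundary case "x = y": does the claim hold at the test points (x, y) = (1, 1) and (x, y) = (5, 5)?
No, fails at both test points

At (1, 1): LHS = 1/2 ≠ RHS = 2
At (5, 5): LHS = 1/10 ≠ RHS = 2/5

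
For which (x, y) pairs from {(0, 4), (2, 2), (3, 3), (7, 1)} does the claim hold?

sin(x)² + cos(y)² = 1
Testing each pair:
(0, 4): LHS = cos(4)² ≈ 0.4272, RHS = 1 → fails
(2, 2): LHS = cos(2)² + sin(2)² = 1, RHS = 1 → holds
(3, 3): LHS = sin(3)² + cos(3)² = 1, RHS = 1 → holds
(7, 1): LHS = cos(1)² + sin(7)² ≈ 0.7236, RHS = 1 → fails

2 of 4 pairs satisfy the claim.

Answer: (2, 2), (3, 3)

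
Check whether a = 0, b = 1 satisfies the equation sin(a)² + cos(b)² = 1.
Fails

Substituting a = 0, b = 1:

LHS = sin(0)² + cos(1)² = cos(1)² ≈ 0.2919
RHS = 1

LHS ≠ RHS, so the equation does not hold at this point.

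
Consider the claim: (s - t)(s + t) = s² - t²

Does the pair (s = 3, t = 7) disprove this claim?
No

Substituting s = 3, t = 7:
LHS = (3 - 7)(3 + 7) = -40
RHS = 3² - 7² = -40

The sides agree, so this pair does not disprove the claim.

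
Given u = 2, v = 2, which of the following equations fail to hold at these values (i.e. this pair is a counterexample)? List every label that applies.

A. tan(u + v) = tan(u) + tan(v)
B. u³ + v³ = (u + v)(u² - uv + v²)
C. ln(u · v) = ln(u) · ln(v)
A, C

Evaluating each claim at the given values:
A. LHS = tan(4) ≈ 1.158, RHS = 2·tan(2) ≈ -4.37 → fails here (LHS ≠ RHS)
B. LHS = 16, RHS = 16 → holds here (LHS = RHS)
C. LHS = ln(4) ≈ 1.386, RHS = ln(2)² ≈ 0.4805 → fails here (LHS ≠ RHS)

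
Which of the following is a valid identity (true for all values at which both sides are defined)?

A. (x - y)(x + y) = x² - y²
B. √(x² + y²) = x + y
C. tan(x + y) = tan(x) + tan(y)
A: holds — e.g. at (4, 4), both sides equal 0.
B: fails at (1, 2) — LHS = √(5) ≈ 2.236, RHS = 3.
C: fails at (2, 5) — LHS = tan(7) ≈ 0.8714, RHS = tan(5) + tan(2) ≈ -5.566.

Answer: A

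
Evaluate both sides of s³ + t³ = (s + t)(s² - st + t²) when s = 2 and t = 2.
LHS = 2³ + 2³ = 16
RHS = (2 + 2)(2² - 2·2 + 2²) = 16

LHS = RHS: the two sides agree.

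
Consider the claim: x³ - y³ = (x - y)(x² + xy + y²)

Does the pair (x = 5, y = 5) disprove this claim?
No

Substituting x = 5, y = 5:
LHS = 5³ - 5³ = 0
RHS = (5 - 5)(5² + 5·5 + 5²) = 0

The sides agree, so this pair does not disprove the claim.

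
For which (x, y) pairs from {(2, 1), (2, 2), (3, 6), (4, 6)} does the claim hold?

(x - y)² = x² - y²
(2, 2)

Testing each pair:
(2, 1): LHS = 1, RHS = 3 → fails
(2, 2): LHS = 0, RHS = 0 → holds
(3, 6): LHS = 9, RHS = -27 → fails
(4, 6): LHS = 4, RHS = -20 → fails

1 of 4 pairs satisfies the claim.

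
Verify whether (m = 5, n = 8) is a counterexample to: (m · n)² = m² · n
Substituting m = 5, n = 8:
LHS = (5 · 8)² = 1600
RHS = 5² · 8 = 200

Since LHS ≠ RHS, this pair disproves the claim.

Answer: Yes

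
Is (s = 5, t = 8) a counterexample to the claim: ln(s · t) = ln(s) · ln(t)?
Yes

Substituting s = 5, t = 8:
LHS = ln(5 · 8) = ln(40) ≈ 3.689
RHS = ln(5) · ln(8) ≈ 3.347

Since LHS ≠ RHS, this pair disproves the claim.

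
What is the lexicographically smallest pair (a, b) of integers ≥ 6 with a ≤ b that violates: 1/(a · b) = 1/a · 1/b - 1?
Substituting (6, 6) into the claim:
LHS = 1/(6 · 6) = 1/36
RHS = 1/6 · 1/6 - 1 = -35/36

Since LHS ≠ RHS, this pair disproves the claim, and no lexicographically smaller pair (a ≤ b, integers ≥ 6) does.

For instance (8, 8) is also a counterexample (LHS = 1/64, RHS = -63/64), but it's lexicographically larger.

Answer: (a, b) = (6, 6)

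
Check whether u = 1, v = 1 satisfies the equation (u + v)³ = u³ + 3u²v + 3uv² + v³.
Substituting u = 1, v = 1:

LHS = (1 + 1)³ = 8
RHS = 1³ + 3·1²·1 + 3·1·1² + 1³ = 8

LHS = RHS, so the equation holds at this point.

Answer: Holds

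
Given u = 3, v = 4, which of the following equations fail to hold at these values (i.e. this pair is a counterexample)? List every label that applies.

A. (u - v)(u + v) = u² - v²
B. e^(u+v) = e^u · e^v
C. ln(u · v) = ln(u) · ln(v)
Evaluating each claim at the given values:
A. LHS = -7, RHS = -7 → holds here (LHS = RHS)
B. LHS = e^7 ≈ 1097, RHS = e^7 ≈ 1097 → holds here (LHS = RHS)
C. LHS = ln(12) ≈ 2.485, RHS = ln(3)·ln(4) ≈ 1.523 → fails here (LHS ≠ RHS)

Answer: C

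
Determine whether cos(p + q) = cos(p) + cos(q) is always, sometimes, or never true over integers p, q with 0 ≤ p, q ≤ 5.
Never true

The claim fails for every pair in the range. For instance at (p, q) = (0, 3): LHS = cos(3) ≈ -0.99, RHS = cos(3) + 1 ≈ 0.01001.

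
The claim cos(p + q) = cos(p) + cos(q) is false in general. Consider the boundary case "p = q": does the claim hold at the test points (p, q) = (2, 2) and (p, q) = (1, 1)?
No, fails at both test points

At (2, 2): LHS = cos(4) ≈ -0.6536 ≠ RHS = 2·cos(2) ≈ -0.8323
At (1, 1): LHS = cos(2) ≈ -0.4161 ≠ RHS = 2·cos(1) ≈ 1.081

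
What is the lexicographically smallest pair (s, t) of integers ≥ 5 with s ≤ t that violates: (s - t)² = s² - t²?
(s, t) = (5, 6)

At (5, 5): both sides equal 0, so it holds there.

Substituting (5, 6) into the claim:
LHS = (5 - 6)² = 1
RHS = 5² - 6² = -11

Since LHS ≠ RHS, this pair disproves the claim, and no lexicographically smaller pair (s ≤ t, integers ≥ 5) does.

For instance (11, 12) is also a counterexample (LHS = 1, RHS = -23), but it's lexicographically larger.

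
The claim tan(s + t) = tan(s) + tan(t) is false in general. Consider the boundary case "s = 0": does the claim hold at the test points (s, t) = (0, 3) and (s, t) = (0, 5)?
Yes, holds at both test points

At (0, 3): LHS = tan(3) ≈ -0.1425, RHS = tan(3) ≈ -0.1425 → equal
At (0, 5): LHS = tan(5) ≈ -3.381, RHS = tan(5) ≈ -3.381 → equal

So the claim does hold at both of these boundary points, even though it is not an identity.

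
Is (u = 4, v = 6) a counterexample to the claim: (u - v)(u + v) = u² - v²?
Substituting u = 4, v = 6:
LHS = (4 - 6)(4 + 6) = -20
RHS = 4² - 6² = -20

The sides agree, so this pair does not disprove the claim.

Answer: No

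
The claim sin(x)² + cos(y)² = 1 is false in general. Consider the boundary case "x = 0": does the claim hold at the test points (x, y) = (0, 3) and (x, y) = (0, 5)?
No, fails at both test points

At (0, 3): LHS = cos(3)² ≈ 0.9801 ≠ RHS = 1
At (0, 5): LHS = cos(5)² ≈ 0.08046 ≠ RHS = 1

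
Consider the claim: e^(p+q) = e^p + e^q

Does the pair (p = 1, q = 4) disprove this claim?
Yes

Substituting p = 1, q = 4:
LHS = e^(1+4) = e^5 ≈ 148.4
RHS = e^1 + e^4 = e + e^4 ≈ 57.32

Since LHS ≠ RHS, this pair disproves the claim.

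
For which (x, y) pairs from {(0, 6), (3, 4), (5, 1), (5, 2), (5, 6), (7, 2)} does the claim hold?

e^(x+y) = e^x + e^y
Testing each pair:
(0, 6): LHS = e^6 ≈ 403.4, RHS = 1 + e^6 ≈ 404.4 → fails
(3, 4): LHS = e^7 ≈ 1097, RHS = e^3 + e^4 ≈ 74.68 → fails
(5, 1): LHS = e^6 ≈ 403.4, RHS = e + e^5 ≈ 151.1 → fails
(5, 2): LHS = e^7 ≈ 1097, RHS = e^2 + e^5 ≈ 155.8 → fails
(5, 6): LHS = e^11 ≈ 59874.1, RHS = e^5 + e^6 ≈ 551.8 → fails
(7, 2): LHS = e^9 ≈ 8103, RHS = e^2 + e^7 ≈ 1104 → fails

No pair satisfies the claim.

Answer: None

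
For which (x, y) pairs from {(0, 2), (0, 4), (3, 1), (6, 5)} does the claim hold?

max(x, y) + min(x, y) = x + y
All pairs

Testing each pair:
(0, 2): LHS = 2, RHS = 2 → holds
(0, 4): LHS = 4, RHS = 4 → holds
(3, 1): LHS = 4, RHS = 4 → holds
(6, 5): LHS = 11, RHS = 11 → holds

Every pair satisfies the claim.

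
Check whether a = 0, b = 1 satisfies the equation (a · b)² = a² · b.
Holds

Substituting a = 0, b = 1:

LHS = (0 · 1)² = 0
RHS = 0² · 1 = 0

LHS = RHS, so the equation holds at this point.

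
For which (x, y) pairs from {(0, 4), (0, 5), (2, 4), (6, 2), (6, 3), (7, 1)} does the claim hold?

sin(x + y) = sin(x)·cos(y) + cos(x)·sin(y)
All pairs

Testing each pair:
(0, 4): LHS = sin(4) ≈ -0.7568, RHS = sin(4) ≈ -0.7568 → holds
(0, 5): LHS = sin(5) ≈ -0.9589, RHS = sin(5) ≈ -0.9589 → holds
(2, 4): LHS = sin(6) ≈ -0.2794, RHS = sin(2)·cos(4) + sin(4)·cos(2) ≈ -0.2794 → holds
(6, 2): LHS = sin(8) ≈ 0.9894, RHS = sin(6)·cos(2) + sin(2)·cos(6) ≈ 0.9894 → holds
(6, 3): LHS = sin(9) ≈ 0.4121, RHS = sin(3)·cos(6) + sin(6)·cos(3) ≈ 0.4121 → holds
(7, 1): LHS = sin(8) ≈ 0.9894, RHS = sin(7)·cos(1) + sin(1)·cos(7) ≈ 0.9894 → holds

Every pair satisfies the claim.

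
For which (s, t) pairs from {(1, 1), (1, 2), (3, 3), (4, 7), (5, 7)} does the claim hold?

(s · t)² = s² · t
(1, 1)

Testing each pair:
(1, 1): LHS = 1, RHS = 1 → holds
(1, 2): LHS = 4, RHS = 2 → fails
(3, 3): LHS = 81, RHS = 27 → fails
(4, 7): LHS = 784, RHS = 112 → fails
(5, 7): LHS = 1225, RHS = 175 → fails

1 of 5 pairs satisfies the claim.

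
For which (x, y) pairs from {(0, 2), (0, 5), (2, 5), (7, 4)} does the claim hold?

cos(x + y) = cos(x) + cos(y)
Testing each pair:
(0, 2): LHS = cos(2) ≈ -0.4161, RHS = cos(2) + 1 ≈ 0.5839 → fails
(0, 5): LHS = cos(5) ≈ 0.2837, RHS = cos(5) + 1 ≈ 1.284 → fails
(2, 5): LHS = cos(7) ≈ 0.7539, RHS = cos(2) + cos(5) ≈ -0.1325 → fails
(7, 4): LHS = cos(11) ≈ 0.004426, RHS = cos(4) + cos(7) ≈ 0.1003 → fails

No pair satisfies the claim.

Answer: None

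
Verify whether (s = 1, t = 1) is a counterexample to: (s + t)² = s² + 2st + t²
Substituting s = 1, t = 1:
LHS = (1 + 1)² = 4
RHS = 1² + 2·1·1 + 1² = 4

The sides agree, so this pair does not disprove the claim.

Answer: No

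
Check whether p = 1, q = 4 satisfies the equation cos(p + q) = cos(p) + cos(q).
Fails

Substituting p = 1, q = 4:

LHS = cos(1 + 4) = cos(5) ≈ 0.2837
RHS = cos(1) + cos(4) ≈ -0.1133

LHS ≠ RHS, so the equation does not hold at this point.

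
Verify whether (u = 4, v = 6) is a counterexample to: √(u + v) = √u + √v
Yes

Substituting u = 4, v = 6:
LHS = √(4 + 6) = √(10) ≈ 3.162
RHS = √4 + √6 = 2 + √(6) ≈ 4.449

Since LHS ≠ RHS, this pair disproves the claim.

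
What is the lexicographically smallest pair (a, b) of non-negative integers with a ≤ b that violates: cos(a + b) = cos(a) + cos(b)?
Substituting (0, 0) into the claim:
LHS = cos(0 + 0) = 1
RHS = cos(0) + cos(0) = 2

Since LHS ≠ RHS, this pair disproves the claim, and no lexicographically smaller pair (a ≤ b, non-negative integers) does.

For instance (0, 4) is also a counterexample (LHS = cos(4) ≈ -0.6536, RHS = cos(4) + 1 ≈ 0.3464), but it's lexicographically larger.

Answer: (a, b) = (0, 0)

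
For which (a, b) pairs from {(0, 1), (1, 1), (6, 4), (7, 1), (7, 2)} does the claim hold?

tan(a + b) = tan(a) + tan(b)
(0, 1)

Testing each pair:
(0, 1): LHS = tan(1) ≈ 1.557, RHS = tan(1) ≈ 1.557 → holds
(1, 1): LHS = tan(2) ≈ -2.185, RHS = 2·tan(1) ≈ 3.115 → fails
(6, 4): LHS = tan(10) ≈ 0.6484, RHS = tan(6) + tan(4) ≈ 0.8668 → fails
(7, 1): LHS = tan(8) ≈ -6.8, RHS = tan(7) + tan(1) ≈ 2.429 → fails
(7, 2): LHS = tan(9) ≈ -0.4523, RHS = tan(2) + tan(7) ≈ -1.314 → fails

1 of 5 pairs satisfies the claim.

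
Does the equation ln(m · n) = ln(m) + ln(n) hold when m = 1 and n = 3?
Holds

Substituting m = 1, n = 3:

LHS = ln(1 · 3) = ln(3) ≈ 1.099
RHS = ln(1) + ln(3) = ln(3) ≈ 1.099

LHS = RHS, so the equation holds at this point.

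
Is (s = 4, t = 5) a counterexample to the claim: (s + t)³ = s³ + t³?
Substituting s = 4, t = 5:
LHS = (4 + 5)³ = 729
RHS = 4³ + 5³ = 189

Since LHS ≠ RHS, this pair disproves the claim.

Answer: Yes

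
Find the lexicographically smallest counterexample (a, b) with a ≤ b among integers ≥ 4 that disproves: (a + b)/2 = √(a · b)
Substituting (4, 5) into the claim:
LHS = (4 + 5)/2 = 9/2
RHS = √(4 · 5) = 2·√(5) ≈ 4.472

Since LHS ≠ RHS, this pair disproves the claim, and no lexicographically smaller pair (a ≤ b, integers ≥ 4) does.

For instance (5, 10) is also a counterexample (LHS = 15/2, RHS = 5·√(2) ≈ 7.071), but it's lexicographically larger.

Answer: (a, b) = (4, 5)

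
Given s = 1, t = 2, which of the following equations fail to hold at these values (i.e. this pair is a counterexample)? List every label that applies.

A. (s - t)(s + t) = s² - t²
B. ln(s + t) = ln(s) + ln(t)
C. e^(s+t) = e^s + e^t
Evaluating each claim at the given values:
A. LHS = -3, RHS = -3 → holds here (LHS = RHS)
B. LHS = ln(3) ≈ 1.099, RHS = ln(2) ≈ 0.6931 → fails here (LHS ≠ RHS)
C. LHS = e^3 ≈ 20.09, RHS = e + e^2 ≈ 10.11 → fails here (LHS ≠ RHS)

Answer: B, C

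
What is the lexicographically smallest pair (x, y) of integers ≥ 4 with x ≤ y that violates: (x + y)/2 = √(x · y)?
At (4, 4): both sides equal 4, so it holds there.

Substituting (4, 5) into the claim:
LHS = (4 + 5)/2 = 9/2
RHS = √(4 · 5) = 2·√(5) ≈ 4.472

Since LHS ≠ RHS, this pair disproves the claim, and no lexicographically smaller pair (x ≤ y, integers ≥ 4) does.

For instance (5, 8) is also a counterexample (LHS = 13/2, RHS = 2·√(10) ≈ 6.325), but it's lexicographically larger.

Answer: (x, y) = (4, 5)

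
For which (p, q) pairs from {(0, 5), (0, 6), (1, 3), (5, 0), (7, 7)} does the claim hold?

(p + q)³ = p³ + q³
Testing each pair:
(0, 5): LHS = 125, RHS = 125 → holds
(0, 6): LHS = 216, RHS = 216 → holds
(1, 3): LHS = 64, RHS = 28 → fails
(5, 0): LHS = 125, RHS = 125 → holds
(7, 7): LHS = 2744, RHS = 686 → fails

3 of 5 pairs satisfy the claim.

Answer: (0, 5), (0, 6), (5, 0)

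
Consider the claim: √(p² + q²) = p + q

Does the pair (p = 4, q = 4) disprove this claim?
Yes

Substituting p = 4, q = 4:
LHS = √(4² + 4²) = 4·√(2) ≈ 5.657
RHS = 4 + 4 = 8

Since LHS ≠ RHS, this pair disproves the claim.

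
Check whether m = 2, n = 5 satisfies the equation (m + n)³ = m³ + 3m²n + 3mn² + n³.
Substituting m = 2, n = 5:

LHS = (2 + 5)³ = 343
RHS = 2³ + 3·2²·5 + 3·2·5² + 5³ = 343

LHS = RHS, so the equation holds at this point.

Answer: Holds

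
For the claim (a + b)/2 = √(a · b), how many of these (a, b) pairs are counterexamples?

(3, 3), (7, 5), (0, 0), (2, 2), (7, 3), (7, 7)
Testing each pair:
(3, 3): LHS = 3, RHS = 3 → satisfies claim
(7, 5): LHS = 6, RHS = √(35) ≈ 5.916 → counterexample
(0, 0): LHS = 0, RHS = 0 → satisfies claim
(2, 2): LHS = 2, RHS = 2 → satisfies claim
(7, 3): LHS = 5, RHS = √(21) ≈ 4.583 → counterexample
(7, 7): LHS = 7, RHS = 7 → satisfies claim

That makes 2 counterexamples.

Answer: 2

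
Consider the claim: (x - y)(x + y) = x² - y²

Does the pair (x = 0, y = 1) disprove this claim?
No

Substituting x = 0, y = 1:
LHS = (0 - 1)(0 + 1) = -1
RHS = 0² - 1² = -1

The sides agree, so this pair does not disprove the claim.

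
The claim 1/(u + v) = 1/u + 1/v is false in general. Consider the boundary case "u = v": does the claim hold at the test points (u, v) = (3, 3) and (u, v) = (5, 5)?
No, fails at both test points

At (3, 3): LHS = 1/6 ≠ RHS = 2/3
At (5, 5): LHS = 1/10 ≠ RHS = 2/5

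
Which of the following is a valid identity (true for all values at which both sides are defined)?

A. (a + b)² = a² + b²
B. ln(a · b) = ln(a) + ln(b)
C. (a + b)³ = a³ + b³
B

A: fails at (2, 3) — LHS = 25, RHS = 13.
B: holds — e.g. at (1, 5), both sides equal ln(5) ≈ 1.609.
C: fails at (3, 7) — LHS = 1000, RHS = 370.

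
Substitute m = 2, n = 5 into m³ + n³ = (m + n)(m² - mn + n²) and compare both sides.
LHS = 2³ + 5³ = 133
RHS = (2 + 5)(2² - 2·5 + 5²) = 133

LHS = RHS: the two sides agree.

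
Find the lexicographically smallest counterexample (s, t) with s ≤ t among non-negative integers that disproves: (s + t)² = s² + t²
(s, t) = (1, 1)

At (0, 2): both sides equal 4, so it holds there.

Substituting (1, 1) into the claim:
LHS = (1 + 1)² = 4
RHS = 1² + 1² = 2

Since LHS ≠ RHS, this pair disproves the claim, and no lexicographically smaller pair (s ≤ t, non-negative integers) does.

For instance (2, 2) is also a counterexample (LHS = 16, RHS = 8), but it's lexicographically larger.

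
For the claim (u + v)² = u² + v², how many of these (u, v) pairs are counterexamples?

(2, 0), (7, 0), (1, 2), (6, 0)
1

Testing each pair:
(2, 0): LHS = 4, RHS = 4 → satisfies claim
(7, 0): LHS = 49, RHS = 49 → satisfies claim
(1, 2): LHS = 9, RHS = 5 → counterexample
(6, 0): LHS = 36, RHS = 36 → satisfies claim

That makes 1 counterexample.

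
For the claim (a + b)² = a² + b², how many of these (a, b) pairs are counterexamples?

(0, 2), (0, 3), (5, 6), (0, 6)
1

Testing each pair:
(0, 2): LHS = 4, RHS = 4 → satisfies claim
(0, 3): LHS = 9, RHS = 9 → satisfies claim
(5, 6): LHS = 121, RHS = 61 → counterexample
(0, 6): LHS = 36, RHS = 36 → satisfies claim

That makes 1 counterexample.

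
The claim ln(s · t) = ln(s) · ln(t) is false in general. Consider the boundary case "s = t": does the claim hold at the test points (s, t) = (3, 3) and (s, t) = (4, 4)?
No, fails at both test points

At (3, 3): LHS = ln(9) ≈ 2.197 ≠ RHS = ln(3)² ≈ 1.207
At (4, 4): LHS = ln(16) ≈ 2.773 ≠ RHS = ln(4)² ≈ 1.922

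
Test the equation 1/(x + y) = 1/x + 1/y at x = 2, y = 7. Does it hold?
Fails

Substituting x = 2, y = 7:

LHS = 1/(2 + 7) = 1/9
RHS = 1/2 + 1/7 = 9/14

LHS ≠ RHS, so the equation does not hold at this point.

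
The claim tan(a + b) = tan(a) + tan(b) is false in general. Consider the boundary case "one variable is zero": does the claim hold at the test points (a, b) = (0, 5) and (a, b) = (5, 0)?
At (0, 5): LHS = tan(5) ≈ -3.381, RHS = tan(5) ≈ -3.381 → equal
At (5, 0): LHS = tan(5) ≈ -3.381, RHS = tan(5) ≈ -3.381 → equal

So the claim does hold at both of these boundary points, even though it is not an identity.

Answer: Yes, holds at both test points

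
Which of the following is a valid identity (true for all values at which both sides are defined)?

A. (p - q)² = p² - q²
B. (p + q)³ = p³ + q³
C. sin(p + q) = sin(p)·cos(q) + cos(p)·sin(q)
A: fails at (1, 3) — LHS = 4, RHS = -8.
B: fails at (4, 4) — LHS = 512, RHS = 128.
C: holds — e.g. at (4, 4), both sides equal sin(8) ≈ 0.9894.

Answer: C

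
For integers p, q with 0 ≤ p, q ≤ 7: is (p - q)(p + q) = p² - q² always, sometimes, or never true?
The identity holds for every pair in the range. For instance at (p, q) = (5, 5): both sides equal 0.

Answer: Always true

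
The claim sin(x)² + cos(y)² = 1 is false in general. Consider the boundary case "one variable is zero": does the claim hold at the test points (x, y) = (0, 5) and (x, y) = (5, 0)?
No, fails at both test points

At (0, 5): LHS = cos(5)² ≈ 0.08046 ≠ RHS = 1
At (5, 0): LHS = sin(5)² + 1 ≈ 1.92 ≠ RHS = 1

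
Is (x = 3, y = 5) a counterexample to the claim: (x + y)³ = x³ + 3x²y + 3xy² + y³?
Substituting x = 3, y = 5:
LHS = (3 + 5)³ = 512
RHS = 3³ + 3·3²·5 + 3·3·5² + 5³ = 512

The sides agree, so this pair does not disprove the claim.

Answer: No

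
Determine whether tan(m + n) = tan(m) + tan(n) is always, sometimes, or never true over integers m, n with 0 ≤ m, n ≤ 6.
It holds at (m, n) = (2, 0) (both sides equal tan(2) ≈ -2.185), but fails at (m, n) = (1, 2) (LHS = tan(3) ≈ -0.1425, RHS = tan(2) + tan(1) ≈ -0.6276).

Answer: Sometimes true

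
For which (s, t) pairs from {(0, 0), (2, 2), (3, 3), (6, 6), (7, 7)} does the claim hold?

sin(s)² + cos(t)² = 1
All pairs

Testing each pair:
(0, 0): LHS = 1, RHS = 1 → holds
(2, 2): LHS = cos(2)² + sin(2)² = 1, RHS = 1 → holds
(3, 3): LHS = sin(3)² + cos(3)² = 1, RHS = 1 → holds
(6, 6): LHS = sin(6)² + cos(6)² = 1, RHS = 1 → holds
(7, 7): LHS = sin(7)² + cos(7)² = 1, RHS = 1 → holds

Every pair satisfies the claim.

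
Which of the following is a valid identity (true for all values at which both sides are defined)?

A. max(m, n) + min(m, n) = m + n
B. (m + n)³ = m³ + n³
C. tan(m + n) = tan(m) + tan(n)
A: holds — e.g. at (2, 2), both sides equal 4.
B: fails at (1, 2) — LHS = 27, RHS = 9.
C: fails at (5, 8) — LHS = tan(13) ≈ 0.463, RHS = tan(8) + tan(5) ≈ -10.18.

Answer: A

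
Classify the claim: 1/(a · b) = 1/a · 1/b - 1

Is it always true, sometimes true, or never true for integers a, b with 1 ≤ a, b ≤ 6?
The claim fails for every pair in the range. For instance at (a, b) = (4, 5): LHS = 1/20, RHS = -19/20.

Answer: Never true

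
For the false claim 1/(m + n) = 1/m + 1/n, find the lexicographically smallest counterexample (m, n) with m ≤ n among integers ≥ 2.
Substituting (2, 2) into the claim:
LHS = 1/(2 + 2) = 1/4
RHS = 1/2 + 1/2 = 1

Since LHS ≠ RHS, this pair disproves the claim, and no lexicographically smaller pair (m ≤ n, integers ≥ 2) does.

For instance (8, 9) is also a counterexample (LHS = 1/17, RHS = 17/72), but it's lexicographically larger.

Answer: (m, n) = (2, 2)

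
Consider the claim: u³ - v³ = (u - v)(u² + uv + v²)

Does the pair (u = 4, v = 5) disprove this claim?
No

Substituting u = 4, v = 5:
LHS = 4³ - 5³ = -61
RHS = (4 - 5)(4² + 4·5 + 5²) = -61

The sides agree, so this pair does not disprove the claim.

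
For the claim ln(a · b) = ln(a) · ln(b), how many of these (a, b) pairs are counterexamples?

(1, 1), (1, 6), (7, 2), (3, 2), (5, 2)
Testing each pair:
(1, 1): LHS = 0, RHS = 0 → satisfies claim
(1, 6): LHS = ln(6) ≈ 1.792, RHS = 0 → counterexample
(7, 2): LHS = ln(14) ≈ 2.639, RHS = ln(2)·ln(7) ≈ 1.349 → counterexample
(3, 2): LHS = ln(6) ≈ 1.792, RHS = ln(2)·ln(3) ≈ 0.7615 → counterexample
(5, 2): LHS = ln(10) ≈ 2.303, RHS = ln(2)·ln(5) ≈ 1.116 → counterexample

That makes 4 counterexamples.

Answer: 4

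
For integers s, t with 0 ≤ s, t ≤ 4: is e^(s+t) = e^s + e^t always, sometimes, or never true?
Never true

The claim fails for every pair in the range. For instance at (s, t) = (0, 0): LHS = 1, RHS = 2.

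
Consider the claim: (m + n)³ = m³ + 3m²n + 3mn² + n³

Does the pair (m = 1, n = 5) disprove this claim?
Substituting m = 1, n = 5:
LHS = (1 + 5)³ = 216
RHS = 1³ + 3·1²·5 + 3·1·5² + 5³ = 216

The sides agree, so this pair does not disprove the claim.

Answer: No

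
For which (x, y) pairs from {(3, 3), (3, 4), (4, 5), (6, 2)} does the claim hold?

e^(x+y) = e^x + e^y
Testing each pair:
(3, 3): LHS = e^6 ≈ 403.4, RHS = 2·e^3 ≈ 40.17 → fails
(3, 4): LHS = e^7 ≈ 1097, RHS = e^3 + e^4 ≈ 74.68 → fails
(4, 5): LHS = e^9 ≈ 8103, RHS = e^4 + e^5 ≈ 203 → fails
(6, 2): LHS = e^8 ≈ 2981, RHS = e^2 + e^6 ≈ 410.8 → fails

No pair satisfies the claim.

Answer: None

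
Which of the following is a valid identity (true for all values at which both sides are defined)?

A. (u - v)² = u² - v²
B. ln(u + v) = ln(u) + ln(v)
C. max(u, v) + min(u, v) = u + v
C

A: fails at (1, 2) — LHS = 1, RHS = -3.
B: fails at (5, 5) — LHS = ln(10) ≈ 2.303, RHS = 2·ln(5) ≈ 3.219.
C: holds — e.g. at (2, 2), both sides equal 4.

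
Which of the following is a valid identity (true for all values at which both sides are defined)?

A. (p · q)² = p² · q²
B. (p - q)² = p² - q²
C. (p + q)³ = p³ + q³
A

A: holds — e.g. at (4, 5), both sides equal 400.
B: fails at (0, 1) — LHS = 1, RHS = -1.
C: fails at (1, 4) — LHS = 125, RHS = 65.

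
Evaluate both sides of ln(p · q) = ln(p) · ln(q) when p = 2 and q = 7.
LHS = ln(2 · 7) = ln(14) ≈ 2.639
RHS = ln(2) · ln(7) ≈ 1.349

LHS ≠ RHS (they differ by about 1.29), so the equation does not hold here.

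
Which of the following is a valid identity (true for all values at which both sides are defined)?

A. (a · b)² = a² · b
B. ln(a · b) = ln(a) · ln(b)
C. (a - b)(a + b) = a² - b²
C

A: fails at (1, 5) — LHS = 25, RHS = 5.
B: fails at (4, 4) — LHS = ln(16) ≈ 2.773, RHS = ln(4)² ≈ 1.922.
C: holds — e.g. at (2, 3), both sides equal -5.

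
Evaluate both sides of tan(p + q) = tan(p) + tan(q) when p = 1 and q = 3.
LHS = tan(1 + 3) = tan(4) ≈ 1.158
RHS = tan(1) + tan(3) ≈ 1.415

LHS ≠ RHS (they differ by about 0.257), so the equation does not hold here.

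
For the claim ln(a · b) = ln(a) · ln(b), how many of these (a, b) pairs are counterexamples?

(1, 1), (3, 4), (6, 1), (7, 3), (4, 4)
4

Testing each pair:
(1, 1): LHS = 0, RHS = 0 → satisfies claim
(3, 4): LHS = ln(12) ≈ 2.485, RHS = ln(3)·ln(4) ≈ 1.523 → counterexample
(6, 1): LHS = ln(6) ≈ 1.792, RHS = 0 → counterexample
(7, 3): LHS = ln(21) ≈ 3.045, RHS = ln(3)·ln(7) ≈ 2.138 → counterexample
(4, 4): LHS = ln(16) ≈ 2.773, RHS = ln(4)² ≈ 1.922 → counterexample

That makes 4 counterexamples.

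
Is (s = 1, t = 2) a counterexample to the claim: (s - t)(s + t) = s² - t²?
No

Substituting s = 1, t = 2:
LHS = (1 - 2)(1 + 2) = -3
RHS = 1² - 2² = -3

The sides agree, so this pair does not disprove the claim.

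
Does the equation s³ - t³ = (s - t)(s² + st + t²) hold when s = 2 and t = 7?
Substituting s = 2, t = 7:

LHS = 2³ - 7³ = -335
RHS = (2 - 7)(2² + 2·7 + 7²) = -335

LHS = RHS, so the equation holds at this point.

Answer: Holds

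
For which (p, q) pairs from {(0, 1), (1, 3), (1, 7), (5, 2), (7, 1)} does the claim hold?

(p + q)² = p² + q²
(0, 1)

Testing each pair:
(0, 1): LHS = 1, RHS = 1 → holds
(1, 3): LHS = 16, RHS = 10 → fails
(1, 7): LHS = 64, RHS = 50 → fails
(5, 2): LHS = 49, RHS = 29 → fails
(7, 1): LHS = 64, RHS = 50 → fails

1 of 5 pairs satisfies the claim.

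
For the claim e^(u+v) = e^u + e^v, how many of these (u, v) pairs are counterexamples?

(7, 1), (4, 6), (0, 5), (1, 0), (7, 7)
5

Testing each pair:
(7, 1): LHS = e^8 ≈ 2981, RHS = e + e^7 ≈ 1099 → counterexample
(4, 6): LHS = e^10 ≈ 22026.5, RHS = e^4 + e^6 ≈ 458 → counterexample
(0, 5): LHS = e^5 ≈ 148.4, RHS = 1 + e^5 ≈ 149.4 → counterexample
(1, 0): LHS = e ≈ 2.718, RHS = 1 + e ≈ 3.718 → counterexample
(7, 7): LHS = e^14 ≈ 1202604.3, RHS = 2·e^7 ≈ 2193 → counterexample

That makes 5 counterexamples.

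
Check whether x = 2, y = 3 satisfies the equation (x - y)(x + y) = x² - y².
Holds

Substituting x = 2, y = 3:

LHS = (2 - 3)(2 + 3) = -5
RHS = 2² - 3² = -5

LHS = RHS, so the equation holds at this point.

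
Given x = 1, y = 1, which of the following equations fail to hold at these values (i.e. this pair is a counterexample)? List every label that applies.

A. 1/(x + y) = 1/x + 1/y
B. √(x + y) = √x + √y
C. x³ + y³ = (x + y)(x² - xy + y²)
A, B

Evaluating each claim at the given values:
A. LHS = 1/2, RHS = 2 → fails here (LHS ≠ RHS)
B. LHS = √(2) ≈ 1.414, RHS = 2 → fails here (LHS ≠ RHS)
C. LHS = 2, RHS = 2 → holds here (LHS = RHS)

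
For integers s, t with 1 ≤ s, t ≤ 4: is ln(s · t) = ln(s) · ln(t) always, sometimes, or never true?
Sometimes true

It holds at (s, t) = (1, 1) (both sides equal 0), but fails at (s, t) = (2, 1) (LHS = ln(2) ≈ 0.6931, RHS = 0).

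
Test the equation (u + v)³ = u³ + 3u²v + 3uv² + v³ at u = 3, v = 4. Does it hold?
Substituting u = 3, v = 4:

LHS = (3 + 4)³ = 343
RHS = 3³ + 3·3²·4 + 3·3·4² + 4³ = 343

LHS = RHS, so the equation holds at this point.

Answer: Holds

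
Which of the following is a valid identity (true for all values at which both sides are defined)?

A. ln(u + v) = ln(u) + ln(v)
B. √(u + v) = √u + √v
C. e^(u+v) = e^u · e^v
C

A: fails at (3, 3) — LHS = ln(6) ≈ 1.792, RHS = 2·ln(3) ≈ 2.197.
B: fails at (3, 7) — LHS = √(10) ≈ 3.162, RHS = √(3) + √(7) ≈ 4.378.
C: holds — e.g. at (4, 6), both sides equal e^10 ≈ 22026.5.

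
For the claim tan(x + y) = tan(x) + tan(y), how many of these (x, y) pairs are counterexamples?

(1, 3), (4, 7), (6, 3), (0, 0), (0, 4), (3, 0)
Testing each pair:
(1, 3): LHS = tan(4) ≈ 1.158, RHS = tan(3) + tan(1) ≈ 1.415 → counterexample
(4, 7): LHS = tan(11) ≈ -226, RHS = tan(7) + tan(4) ≈ 2.029 → counterexample
(6, 3): LHS = tan(9) ≈ -0.4523, RHS = tan(6) + tan(3) ≈ -0.4336 → counterexample
(0, 0): LHS = 0, RHS = 0 → satisfies claim
(0, 4): LHS = tan(4) ≈ 1.158, RHS = tan(4) ≈ 1.158 → satisfies claim
(3, 0): LHS = tan(3) ≈ -0.1425, RHS = tan(3) ≈ -0.1425 → satisfies claim

That makes 3 counterexamples.

Answer: 3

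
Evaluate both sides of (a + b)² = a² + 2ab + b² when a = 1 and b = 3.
LHS = (1 + 3)² = 16
RHS = 1² + 2·1·3 + 3² = 16

LHS = RHS: the two sides agree.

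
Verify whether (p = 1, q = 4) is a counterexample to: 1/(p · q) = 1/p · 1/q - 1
Yes

Substituting p = 1, q = 4:
LHS = 1/(1 · 4) = 1/4
RHS = 1/1 · 1/4 - 1 = -3/4

Since LHS ≠ RHS, this pair disproves the claim.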